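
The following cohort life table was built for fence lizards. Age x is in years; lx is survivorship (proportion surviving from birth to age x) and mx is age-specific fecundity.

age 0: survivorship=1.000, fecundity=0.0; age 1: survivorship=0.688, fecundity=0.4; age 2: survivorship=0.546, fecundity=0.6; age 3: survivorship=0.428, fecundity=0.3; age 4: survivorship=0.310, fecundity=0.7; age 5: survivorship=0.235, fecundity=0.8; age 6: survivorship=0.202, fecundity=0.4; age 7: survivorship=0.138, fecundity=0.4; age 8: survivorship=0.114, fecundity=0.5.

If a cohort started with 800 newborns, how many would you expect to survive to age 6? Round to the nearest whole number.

162

Expected survivors = N0 · l_6 = 800 × 0.202 = 161.6 → 162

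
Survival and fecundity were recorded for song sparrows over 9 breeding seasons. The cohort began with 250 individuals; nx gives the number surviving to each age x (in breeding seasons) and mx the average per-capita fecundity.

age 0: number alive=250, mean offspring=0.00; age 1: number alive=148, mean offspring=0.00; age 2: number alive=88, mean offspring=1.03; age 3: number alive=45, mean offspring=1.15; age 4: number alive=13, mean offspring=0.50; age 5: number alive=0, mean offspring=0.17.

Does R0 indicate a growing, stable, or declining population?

declining

lx = nx/n0 = nx/250: 1, 0.592, 0.352, 0.18, 0.052, 0
R0 = Σ lx·mx = 0 + 0 + 0.36256 + 0.207 + 0.026 + 0 = 0.59556
R0 < 1, so the population is declining.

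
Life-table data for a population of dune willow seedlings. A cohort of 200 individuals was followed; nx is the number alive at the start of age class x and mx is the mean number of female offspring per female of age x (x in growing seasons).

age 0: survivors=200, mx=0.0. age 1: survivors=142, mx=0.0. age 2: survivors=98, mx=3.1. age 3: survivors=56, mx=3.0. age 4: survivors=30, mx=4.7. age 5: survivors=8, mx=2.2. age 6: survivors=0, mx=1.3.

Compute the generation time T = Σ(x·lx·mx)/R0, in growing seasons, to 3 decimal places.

2.798

lx = nx/n0 = nx/200: 1, 0.71, 0.49, 0.28, 0.15, 0.04, 0
lx·mx: 0, 0, 1.519, 0.84, 0.705, 0.088, 0 → R0 = 3.152
x·lx·mx: 0, 0, 3.038, 2.52, 2.82, 0.44, 0 → Σ = 8.818
T = 8.818 / 3.152 = 2.797589… → 2.798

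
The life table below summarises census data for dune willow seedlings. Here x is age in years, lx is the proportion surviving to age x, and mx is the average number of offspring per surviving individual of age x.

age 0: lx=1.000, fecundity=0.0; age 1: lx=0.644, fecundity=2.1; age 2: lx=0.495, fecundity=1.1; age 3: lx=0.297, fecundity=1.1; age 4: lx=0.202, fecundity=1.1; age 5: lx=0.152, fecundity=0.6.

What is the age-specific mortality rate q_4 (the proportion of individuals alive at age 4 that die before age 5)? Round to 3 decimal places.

q_4 = (l_4 − l_5) / l_4 = (0.202 − 0.152) / 0.202
     = 0.05 / 0.202 = 0.247525… → 0.248

0.248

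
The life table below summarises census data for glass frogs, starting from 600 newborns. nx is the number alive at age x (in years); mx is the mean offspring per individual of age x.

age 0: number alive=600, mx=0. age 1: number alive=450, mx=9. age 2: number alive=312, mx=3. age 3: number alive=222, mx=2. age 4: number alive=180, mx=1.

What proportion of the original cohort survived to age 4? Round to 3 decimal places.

l_4 = n_4/n_0 = 180/600 = 0.3 → 0.300

0.300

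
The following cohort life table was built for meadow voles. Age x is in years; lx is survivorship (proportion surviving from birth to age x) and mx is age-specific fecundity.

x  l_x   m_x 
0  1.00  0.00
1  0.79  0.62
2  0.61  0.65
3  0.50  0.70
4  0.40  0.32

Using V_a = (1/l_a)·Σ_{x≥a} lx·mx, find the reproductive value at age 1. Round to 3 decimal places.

lx·mx for x ≥ 1: 0.4898, 0.3965, 0.35, 0.128 → sum = 1.3643
V_1 = 1.3643 / l_1 = 1.3643 / 0.79 = 1.726962… → 1.727

1.727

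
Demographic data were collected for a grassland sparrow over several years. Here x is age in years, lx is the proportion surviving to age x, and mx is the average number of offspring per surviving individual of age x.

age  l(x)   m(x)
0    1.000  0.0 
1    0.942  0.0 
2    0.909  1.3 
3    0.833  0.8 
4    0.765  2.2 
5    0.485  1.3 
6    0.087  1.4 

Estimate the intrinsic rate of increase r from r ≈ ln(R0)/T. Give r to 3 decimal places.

R0 = Σ lx·mx = 0 + 0 + 1.1817 + 0.6664 + 1.683 + 0.6305 + 0.1218 = 4.2834
Σ x·lx·mx = 14.9779; T = 14.9779/4.2834 = 3.49673…
r ≈ ln(R0)/T = ln(4.2834)/3.49673… = 0.41603… → 0.416

0.416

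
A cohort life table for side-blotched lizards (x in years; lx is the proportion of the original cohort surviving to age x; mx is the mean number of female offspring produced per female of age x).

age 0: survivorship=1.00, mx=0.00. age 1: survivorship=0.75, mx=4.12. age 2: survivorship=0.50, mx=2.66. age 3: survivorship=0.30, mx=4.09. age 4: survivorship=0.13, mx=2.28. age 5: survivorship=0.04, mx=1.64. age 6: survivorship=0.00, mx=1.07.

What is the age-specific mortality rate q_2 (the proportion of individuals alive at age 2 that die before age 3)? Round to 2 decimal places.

0.40

q_2 = (l_2 − l_3) / l_2 = (0.5 − 0.3) / 0.5
     = 0.2 / 0.5 = 0.4 → 0.40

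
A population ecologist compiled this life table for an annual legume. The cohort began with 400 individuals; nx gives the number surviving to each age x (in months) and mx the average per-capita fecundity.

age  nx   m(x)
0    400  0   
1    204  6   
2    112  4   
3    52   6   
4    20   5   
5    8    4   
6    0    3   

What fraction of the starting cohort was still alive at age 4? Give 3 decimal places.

0.050

l_4 = n_4/n_0 = 20/400 = 0.05 → 0.050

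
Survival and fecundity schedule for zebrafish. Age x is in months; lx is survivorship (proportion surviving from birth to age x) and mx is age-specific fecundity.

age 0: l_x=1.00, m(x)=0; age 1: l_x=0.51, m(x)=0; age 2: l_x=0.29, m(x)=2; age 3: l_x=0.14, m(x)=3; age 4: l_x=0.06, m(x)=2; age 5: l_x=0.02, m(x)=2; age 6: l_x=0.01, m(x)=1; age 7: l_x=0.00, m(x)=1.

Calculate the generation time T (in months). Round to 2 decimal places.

lx·mx: 0, 0, 0.58, 0.42, 0.12, 0.04, 0.01, 0 → R0 = 1.17
x·lx·mx: 0, 0, 1.16, 1.26, 0.48, 0.2, 0.06, 0 → Σ = 3.16
T = 3.16 / 1.17 = 2.700855… → 2.70

2.70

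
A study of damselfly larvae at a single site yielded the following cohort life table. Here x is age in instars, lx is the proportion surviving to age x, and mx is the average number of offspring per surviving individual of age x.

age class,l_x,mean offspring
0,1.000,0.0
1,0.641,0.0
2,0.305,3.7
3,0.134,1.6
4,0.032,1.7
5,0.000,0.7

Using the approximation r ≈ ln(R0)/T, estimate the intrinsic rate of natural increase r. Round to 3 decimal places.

0.150

R0 = Σ lx·mx = 0 + 0 + 1.1285 + 0.2144 + 0.0544 + 0 = 1.3973
Σ x·lx·mx = 3.1178; T = 3.1178/1.3973 = 2.2313…
r ≈ ln(R0)/T = ln(1.3973)/2.2313… = 0.14993… → 0.150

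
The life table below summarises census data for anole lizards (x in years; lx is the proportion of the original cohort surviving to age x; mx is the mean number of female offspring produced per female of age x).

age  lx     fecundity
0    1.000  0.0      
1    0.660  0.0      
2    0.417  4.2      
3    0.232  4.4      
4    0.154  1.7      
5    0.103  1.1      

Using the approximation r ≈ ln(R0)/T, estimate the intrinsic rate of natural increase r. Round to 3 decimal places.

R0 = Σ lx·mx = 0 + 0 + 1.7514 + 1.0208 + 0.2618 + 0.1133 = 3.1473
Σ x·lx·mx = 8.1789; T = 8.1789/3.1473 = 2.5987…
r ≈ ln(R0)/T = ln(3.1473)/2.5987… = 0.4412… → 0.441

0.441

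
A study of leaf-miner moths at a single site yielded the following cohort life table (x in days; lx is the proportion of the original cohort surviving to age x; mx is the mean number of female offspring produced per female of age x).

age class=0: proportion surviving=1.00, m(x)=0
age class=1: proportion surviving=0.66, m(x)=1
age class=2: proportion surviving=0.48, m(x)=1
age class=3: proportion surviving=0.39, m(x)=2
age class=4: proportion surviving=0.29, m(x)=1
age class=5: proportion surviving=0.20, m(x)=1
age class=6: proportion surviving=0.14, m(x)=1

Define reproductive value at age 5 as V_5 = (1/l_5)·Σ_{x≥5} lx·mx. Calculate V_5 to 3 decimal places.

1.700

lx·mx for x ≥ 5: 0.2, 0.14 → sum = 0.34
V_5 = 0.34 / l_5 = 0.34 / 0.2 = 1.7 → 1.700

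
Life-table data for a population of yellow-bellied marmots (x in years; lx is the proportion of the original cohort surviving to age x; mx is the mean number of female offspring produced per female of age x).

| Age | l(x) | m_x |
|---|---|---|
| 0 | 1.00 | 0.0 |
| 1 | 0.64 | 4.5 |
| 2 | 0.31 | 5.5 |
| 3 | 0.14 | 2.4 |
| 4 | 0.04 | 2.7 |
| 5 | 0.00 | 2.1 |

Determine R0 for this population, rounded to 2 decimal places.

lx·mx by age: 0, 2.88, 1.705, 0.336, 0.108, 0
R0 = Σ lx·mx = 5.029 → 5.03

5.03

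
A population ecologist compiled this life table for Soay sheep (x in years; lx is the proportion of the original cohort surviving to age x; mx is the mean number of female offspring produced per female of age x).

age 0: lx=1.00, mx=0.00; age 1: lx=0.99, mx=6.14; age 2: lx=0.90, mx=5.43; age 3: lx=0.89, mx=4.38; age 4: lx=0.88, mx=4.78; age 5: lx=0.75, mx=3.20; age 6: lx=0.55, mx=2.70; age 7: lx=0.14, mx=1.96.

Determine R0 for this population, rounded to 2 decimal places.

lx·mx by age: 0, 6.0786, 4.887, 3.8982, 4.2064, 2.4, 1.485, 0.2744
R0 = Σ lx·mx = 23.2296 → 23.23

23.23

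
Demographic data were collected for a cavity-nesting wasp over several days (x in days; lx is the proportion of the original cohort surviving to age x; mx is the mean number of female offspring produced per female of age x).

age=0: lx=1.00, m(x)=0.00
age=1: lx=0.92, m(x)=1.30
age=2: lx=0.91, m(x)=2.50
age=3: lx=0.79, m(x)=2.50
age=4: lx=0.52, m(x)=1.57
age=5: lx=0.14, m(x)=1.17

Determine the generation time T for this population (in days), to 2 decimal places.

lx·mx: 0, 1.196, 2.275, 1.975, 0.8164, 0.1638 → R0 = 6.4262
x·lx·mx: 0, 1.196, 4.55, 5.925, 3.2656, 0.819 → Σ = 15.7556
T = 15.7556 / 6.4262 = 2.451776… → 2.45

2.45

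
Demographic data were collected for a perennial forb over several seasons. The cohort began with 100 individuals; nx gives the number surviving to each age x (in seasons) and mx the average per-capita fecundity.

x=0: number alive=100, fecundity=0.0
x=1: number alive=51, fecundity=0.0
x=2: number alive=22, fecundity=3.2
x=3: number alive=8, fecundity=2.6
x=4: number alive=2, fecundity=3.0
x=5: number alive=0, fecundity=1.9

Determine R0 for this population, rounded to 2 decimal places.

0.97

lx = nx/n0 = nx/100: 1, 0.51, 0.22, 0.08, 0.02, 0
lx·mx by age: 0, 0, 0.704, 0.208, 0.06, 0
R0 = Σ lx·mx = 0.972 → 0.97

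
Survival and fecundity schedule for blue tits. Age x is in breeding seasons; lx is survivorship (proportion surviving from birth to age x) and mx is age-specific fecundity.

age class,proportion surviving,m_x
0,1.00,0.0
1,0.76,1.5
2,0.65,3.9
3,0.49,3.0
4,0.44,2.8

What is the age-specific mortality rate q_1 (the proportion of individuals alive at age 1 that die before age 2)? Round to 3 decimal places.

q_1 = (l_1 − l_2) / l_1 = (0.76 − 0.65) / 0.76
     = 0.11 / 0.76 = 0.144737… → 0.145

0.145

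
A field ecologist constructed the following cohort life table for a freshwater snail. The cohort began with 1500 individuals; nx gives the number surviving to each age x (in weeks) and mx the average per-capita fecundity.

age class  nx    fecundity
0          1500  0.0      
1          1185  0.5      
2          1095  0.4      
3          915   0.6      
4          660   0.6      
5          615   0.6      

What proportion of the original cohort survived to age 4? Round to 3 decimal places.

0.440

l_4 = n_4/n_0 = 660/1500 = 0.44 → 0.440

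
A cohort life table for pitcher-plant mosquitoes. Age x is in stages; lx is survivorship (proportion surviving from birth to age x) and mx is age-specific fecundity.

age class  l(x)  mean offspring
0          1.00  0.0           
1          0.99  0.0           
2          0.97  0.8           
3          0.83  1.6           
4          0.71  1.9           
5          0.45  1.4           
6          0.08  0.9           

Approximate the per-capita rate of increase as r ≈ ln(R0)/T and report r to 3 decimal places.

0.408

R0 = Σ lx·mx = 0 + 0 + 0.776 + 1.328 + 1.349 + 0.63 + 0.072 = 4.155
Σ x·lx·mx = 14.514; T = 14.514/4.155 = 3.49314…
r ≈ ln(R0)/T = ln(4.155)/3.49314… = 0.40775… → 0.408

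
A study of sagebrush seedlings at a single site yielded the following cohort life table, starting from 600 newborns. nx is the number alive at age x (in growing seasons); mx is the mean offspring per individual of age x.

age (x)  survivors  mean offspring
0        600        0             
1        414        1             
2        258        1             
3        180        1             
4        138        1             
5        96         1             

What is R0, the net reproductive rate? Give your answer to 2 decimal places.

lx = nx/n0 = nx/600: 1, 0.69, 0.43, 0.3, 0.23, 0.16
lx·mx by age: 0, 0.69, 0.43, 0.3, 0.23, 0.16
R0 = Σ lx·mx = 1.81 → 1.81

1.81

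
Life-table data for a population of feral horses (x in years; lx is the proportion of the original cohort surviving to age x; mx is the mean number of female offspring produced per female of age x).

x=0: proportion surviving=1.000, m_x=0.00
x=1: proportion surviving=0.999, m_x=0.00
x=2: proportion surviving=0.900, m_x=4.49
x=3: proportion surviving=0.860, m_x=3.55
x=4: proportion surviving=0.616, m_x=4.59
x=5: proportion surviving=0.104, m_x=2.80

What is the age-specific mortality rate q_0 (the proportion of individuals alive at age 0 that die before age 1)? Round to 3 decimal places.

q_0 = (l_0 − l_1) / l_0 = (1 − 0.999) / 1
     = 0.001 / 1 = 0.001 → 0.001

0.001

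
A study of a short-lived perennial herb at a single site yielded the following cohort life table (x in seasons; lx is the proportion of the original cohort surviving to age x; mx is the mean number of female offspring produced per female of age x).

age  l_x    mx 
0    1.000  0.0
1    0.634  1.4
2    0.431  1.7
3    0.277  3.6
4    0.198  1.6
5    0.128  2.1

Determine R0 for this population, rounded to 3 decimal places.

lx·mx by age: 0, 0.8876, 0.7327, 0.9972, 0.3168, 0.2688
R0 = Σ lx·mx = 3.2031 → 3.203

3.203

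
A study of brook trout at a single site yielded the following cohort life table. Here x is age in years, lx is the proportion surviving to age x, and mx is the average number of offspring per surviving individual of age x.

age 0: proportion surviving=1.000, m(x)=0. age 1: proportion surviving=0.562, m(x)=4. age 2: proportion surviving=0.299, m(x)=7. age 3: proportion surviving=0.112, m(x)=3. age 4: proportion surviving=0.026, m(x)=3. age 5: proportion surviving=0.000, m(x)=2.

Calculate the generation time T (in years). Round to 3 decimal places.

1.631

lx·mx: 0, 2.248, 2.093, 0.336, 0.078, 0 → R0 = 4.755
x·lx·mx: 0, 2.248, 4.186, 1.008, 0.312, 0 → Σ = 7.754
T = 7.754 / 4.755 = 1.630705… → 1.631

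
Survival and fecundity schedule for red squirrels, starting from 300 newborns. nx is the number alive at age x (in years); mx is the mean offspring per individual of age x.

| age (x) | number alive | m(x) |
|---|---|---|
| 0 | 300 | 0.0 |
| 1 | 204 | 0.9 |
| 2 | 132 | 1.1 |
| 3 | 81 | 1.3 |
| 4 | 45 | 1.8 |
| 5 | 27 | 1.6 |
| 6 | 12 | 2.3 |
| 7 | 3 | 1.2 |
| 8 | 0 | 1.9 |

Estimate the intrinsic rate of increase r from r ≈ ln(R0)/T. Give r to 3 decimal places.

lx = nx/n0 = nx/300: 1, 0.68, 0.44, 0.27, 0.15, 0.09, 0.04, 0.01, 0
R0 = Σ lx·mx = 0 + 0.612 + 0.484 + 0.351 + 0.27 + 0.144 + 0.092 + 0.012 + 0 = 1.965
Σ x·lx·mx = 5.069; T = 5.069/1.965 = 2.57964…
r ≈ ln(R0)/T = ln(1.965)/2.57964… = 0.26185… → 0.262

0.262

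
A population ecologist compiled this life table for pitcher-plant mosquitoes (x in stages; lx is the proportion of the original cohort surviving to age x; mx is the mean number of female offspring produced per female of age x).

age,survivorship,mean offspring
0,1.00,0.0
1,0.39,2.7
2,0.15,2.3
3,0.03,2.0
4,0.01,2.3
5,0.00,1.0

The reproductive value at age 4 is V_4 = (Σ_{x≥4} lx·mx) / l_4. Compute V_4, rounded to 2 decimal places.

2.30

lx·mx for x ≥ 4: 0.023, 0 → sum = 0.023
V_4 = 0.023 / l_4 = 0.023 / 0.01 = 2.3 → 2.30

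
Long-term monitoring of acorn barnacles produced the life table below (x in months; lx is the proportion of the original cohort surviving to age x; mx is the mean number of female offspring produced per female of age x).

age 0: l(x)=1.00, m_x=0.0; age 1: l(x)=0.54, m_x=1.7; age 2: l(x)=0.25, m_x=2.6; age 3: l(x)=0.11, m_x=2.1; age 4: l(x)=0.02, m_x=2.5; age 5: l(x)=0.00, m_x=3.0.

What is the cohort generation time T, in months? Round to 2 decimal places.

lx·mx: 0, 0.918, 0.65, 0.231, 0.05, 0 → R0 = 1.849
x·lx·mx: 0, 0.918, 1.3, 0.693, 0.2, 0 → Σ = 3.111
T = 3.111 / 1.849 = 1.682531… → 1.68

1.68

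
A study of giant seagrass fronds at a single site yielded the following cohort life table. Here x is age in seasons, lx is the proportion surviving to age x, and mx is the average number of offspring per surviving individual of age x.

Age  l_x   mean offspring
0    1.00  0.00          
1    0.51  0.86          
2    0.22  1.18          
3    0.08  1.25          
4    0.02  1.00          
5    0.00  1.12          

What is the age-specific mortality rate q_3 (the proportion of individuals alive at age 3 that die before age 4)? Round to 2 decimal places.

q_3 = (l_3 − l_4) / l_3 = (0.08 − 0.02) / 0.08
     = 0.06 / 0.08 = 0.75 → 0.75

0.75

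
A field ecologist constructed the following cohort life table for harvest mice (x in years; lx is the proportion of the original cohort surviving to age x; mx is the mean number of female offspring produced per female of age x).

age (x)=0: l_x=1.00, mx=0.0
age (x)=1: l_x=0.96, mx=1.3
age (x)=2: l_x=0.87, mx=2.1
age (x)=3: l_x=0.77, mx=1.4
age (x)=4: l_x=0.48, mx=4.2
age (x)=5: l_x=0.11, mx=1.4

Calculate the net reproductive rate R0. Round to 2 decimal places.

lx·mx by age: 0, 1.248, 1.827, 1.078, 2.016, 0.154
R0 = Σ lx·mx = 6.323 → 6.32

6.32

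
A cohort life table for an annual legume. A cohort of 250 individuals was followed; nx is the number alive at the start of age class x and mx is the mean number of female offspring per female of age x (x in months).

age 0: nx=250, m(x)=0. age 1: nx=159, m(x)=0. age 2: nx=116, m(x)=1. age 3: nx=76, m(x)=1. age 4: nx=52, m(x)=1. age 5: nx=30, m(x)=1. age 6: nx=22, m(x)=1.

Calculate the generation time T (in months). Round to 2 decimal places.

3.21

lx = nx/n0 = nx/250: 1, 0.636, 0.464, 0.304, 0.208, 0.12, 0.088
lx·mx: 0, 0, 0.464, 0.304, 0.208, 0.12, 0.088 → R0 = 1.184
x·lx·mx: 0, 0, 0.928, 0.912, 0.832, 0.6, 0.528 → Σ = 3.8
T = 3.8 / 1.184 = 3.209459… → 3.21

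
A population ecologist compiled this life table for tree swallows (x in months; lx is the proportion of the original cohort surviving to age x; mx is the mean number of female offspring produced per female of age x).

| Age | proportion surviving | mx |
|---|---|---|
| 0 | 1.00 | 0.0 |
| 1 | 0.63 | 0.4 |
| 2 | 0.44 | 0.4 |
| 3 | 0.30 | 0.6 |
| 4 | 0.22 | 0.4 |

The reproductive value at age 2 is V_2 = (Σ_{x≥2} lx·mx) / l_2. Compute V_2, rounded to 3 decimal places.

1.009

lx·mx for x ≥ 2: 0.176, 0.18, 0.088 → sum = 0.444
V_2 = 0.444 / l_2 = 0.444 / 0.44 = 1.009091… → 1.009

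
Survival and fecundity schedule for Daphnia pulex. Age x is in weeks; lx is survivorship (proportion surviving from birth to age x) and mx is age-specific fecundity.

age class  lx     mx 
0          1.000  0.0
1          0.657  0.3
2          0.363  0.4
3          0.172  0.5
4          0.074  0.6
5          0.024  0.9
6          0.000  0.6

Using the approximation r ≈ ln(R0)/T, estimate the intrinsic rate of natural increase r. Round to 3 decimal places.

R0 = Σ lx·mx = 0 + 0.1971 + 0.1452 + 0.086 + 0.0444 + 0.0216 + 0 = 0.4943
Σ x·lx·mx = 1.0311; T = 1.0311/0.4943 = 2.08598…
r ≈ ln(R0)/T = ln(0.4943)/2.08598… = -0.33778… → -0.338

-0.338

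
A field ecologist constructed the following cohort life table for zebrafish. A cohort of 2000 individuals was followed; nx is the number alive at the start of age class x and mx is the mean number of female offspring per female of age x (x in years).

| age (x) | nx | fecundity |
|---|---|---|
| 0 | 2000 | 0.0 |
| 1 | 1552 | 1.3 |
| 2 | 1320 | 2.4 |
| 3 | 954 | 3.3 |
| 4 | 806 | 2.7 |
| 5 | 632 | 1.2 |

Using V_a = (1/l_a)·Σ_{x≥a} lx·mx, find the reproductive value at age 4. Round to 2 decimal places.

3.64

lx = nx/n0 = nx/2000: 1, 0.776, 0.66, 0.477, 0.403, 0.316
lx·mx for x ≥ 4: 1.0881, 0.3792 → sum = 1.4673
V_4 = 1.4673 / l_4 = 1.4673 / 0.403 = 3.640943… → 3.64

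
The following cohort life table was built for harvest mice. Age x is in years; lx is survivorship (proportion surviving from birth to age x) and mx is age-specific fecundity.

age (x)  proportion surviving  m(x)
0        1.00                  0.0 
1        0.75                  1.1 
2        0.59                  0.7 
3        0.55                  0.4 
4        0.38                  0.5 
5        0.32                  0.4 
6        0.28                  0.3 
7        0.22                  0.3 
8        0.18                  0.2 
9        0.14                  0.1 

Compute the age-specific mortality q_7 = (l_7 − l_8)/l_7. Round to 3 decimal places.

0.182

q_7 = (l_7 − l_8) / l_7 = (0.22 − 0.18) / 0.22
     = 0.04 / 0.22 = 0.181818… → 0.182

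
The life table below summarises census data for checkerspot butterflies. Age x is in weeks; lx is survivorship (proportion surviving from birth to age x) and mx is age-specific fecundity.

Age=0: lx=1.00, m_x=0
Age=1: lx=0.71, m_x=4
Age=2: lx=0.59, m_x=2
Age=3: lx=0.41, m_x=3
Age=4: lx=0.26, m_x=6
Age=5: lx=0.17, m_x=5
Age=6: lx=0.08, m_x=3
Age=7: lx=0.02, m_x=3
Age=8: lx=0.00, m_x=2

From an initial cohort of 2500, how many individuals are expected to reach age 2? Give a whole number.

Expected survivors = N0 · l_2 = 2500 × 0.59 = 1475 → 1475

1475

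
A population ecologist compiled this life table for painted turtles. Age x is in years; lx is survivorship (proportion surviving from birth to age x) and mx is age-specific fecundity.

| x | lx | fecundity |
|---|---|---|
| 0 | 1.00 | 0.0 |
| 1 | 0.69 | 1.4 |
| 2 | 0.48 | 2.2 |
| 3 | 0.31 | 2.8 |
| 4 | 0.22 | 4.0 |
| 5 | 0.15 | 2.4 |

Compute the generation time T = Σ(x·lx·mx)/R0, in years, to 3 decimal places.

lx·mx: 0, 0.966, 1.056, 0.868, 0.88, 0.36 → R0 = 4.13
x·lx·mx: 0, 0.966, 2.112, 2.604, 3.52, 1.8 → Σ = 11.002
T = 11.002 / 4.13 = 2.663923… → 2.664

2.664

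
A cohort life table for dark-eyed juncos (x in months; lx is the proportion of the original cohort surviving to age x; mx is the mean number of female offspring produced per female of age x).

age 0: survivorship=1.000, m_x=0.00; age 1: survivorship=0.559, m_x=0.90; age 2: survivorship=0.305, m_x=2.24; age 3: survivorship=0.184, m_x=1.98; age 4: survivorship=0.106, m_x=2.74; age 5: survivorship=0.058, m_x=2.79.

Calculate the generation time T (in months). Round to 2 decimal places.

2.46

lx·mx: 0, 0.5031, 0.6832, 0.36432, 0.29044, 0.16182 → R0 = 2.00288
x·lx·mx: 0, 0.5031, 1.3664, 1.09296, 1.16176, 0.8091 → Σ = 4.93332
T = 4.93332 / 2.00288 = 2.463113… → 2.46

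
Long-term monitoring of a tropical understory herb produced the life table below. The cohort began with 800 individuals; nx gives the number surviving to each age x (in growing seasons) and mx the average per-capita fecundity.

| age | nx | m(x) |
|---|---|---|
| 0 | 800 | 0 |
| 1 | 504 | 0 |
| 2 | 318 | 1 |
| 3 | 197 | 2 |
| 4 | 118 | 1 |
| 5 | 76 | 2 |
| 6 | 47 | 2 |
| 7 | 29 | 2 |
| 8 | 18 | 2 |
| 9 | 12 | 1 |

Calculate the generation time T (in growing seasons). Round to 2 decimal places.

lx = nx/n0 = nx/800: 1, 0.63, 0.3975, 0.24625, 0.1475, 0.095, 0.05875, 0.03625, 0.0225, 0.015
lx·mx: 0, 0, 0.3975, 0.4925, 0.1475, 0.19, 0.1175, 0.0725, 0.045, 0.015 → R0 = 1.4775
x·lx·mx: 0, 0, 0.795, 1.4775, 0.59, 0.95, 0.705, 0.5075, 0.36, 0.135 → Σ = 5.52
T = 5.52 / 1.4775 = 3.736041… → 3.74

3.74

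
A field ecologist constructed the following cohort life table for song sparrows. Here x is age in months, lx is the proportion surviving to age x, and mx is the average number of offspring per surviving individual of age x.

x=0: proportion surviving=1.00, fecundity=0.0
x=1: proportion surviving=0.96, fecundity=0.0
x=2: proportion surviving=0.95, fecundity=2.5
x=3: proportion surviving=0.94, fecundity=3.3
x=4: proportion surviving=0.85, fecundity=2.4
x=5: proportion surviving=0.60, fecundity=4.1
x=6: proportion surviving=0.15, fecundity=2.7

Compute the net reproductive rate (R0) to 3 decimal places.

lx·mx by age: 0, 0, 2.375, 3.102, 2.04, 2.46, 0.405
R0 = Σ lx·mx = 10.382 → 10.382

10.382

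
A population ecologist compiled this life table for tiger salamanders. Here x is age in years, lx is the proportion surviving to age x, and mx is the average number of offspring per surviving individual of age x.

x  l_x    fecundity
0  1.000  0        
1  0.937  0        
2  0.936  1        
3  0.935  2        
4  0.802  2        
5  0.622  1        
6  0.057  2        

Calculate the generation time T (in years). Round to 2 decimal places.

lx·mx: 0, 0, 0.936, 1.87, 1.604, 0.622, 0.114 → R0 = 5.146
x·lx·mx: 0, 0, 1.872, 5.61, 6.416, 3.11, 0.684 → Σ = 17.692
T = 17.692 / 5.146 = 3.43801… → 3.44

3.44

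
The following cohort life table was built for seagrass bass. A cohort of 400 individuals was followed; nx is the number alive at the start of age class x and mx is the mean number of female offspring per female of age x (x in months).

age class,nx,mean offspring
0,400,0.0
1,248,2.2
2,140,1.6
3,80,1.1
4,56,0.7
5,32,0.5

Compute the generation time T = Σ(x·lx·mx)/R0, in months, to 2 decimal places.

1.64

lx = nx/n0 = nx/400: 1, 0.62, 0.35, 0.2, 0.14, 0.08
lx·mx: 0, 1.364, 0.56, 0.22, 0.098, 0.04 → R0 = 2.282
x·lx·mx: 0, 1.364, 1.12, 0.66, 0.392, 0.2 → Σ = 3.736
T = 3.736 / 2.282 = 1.63716… → 1.64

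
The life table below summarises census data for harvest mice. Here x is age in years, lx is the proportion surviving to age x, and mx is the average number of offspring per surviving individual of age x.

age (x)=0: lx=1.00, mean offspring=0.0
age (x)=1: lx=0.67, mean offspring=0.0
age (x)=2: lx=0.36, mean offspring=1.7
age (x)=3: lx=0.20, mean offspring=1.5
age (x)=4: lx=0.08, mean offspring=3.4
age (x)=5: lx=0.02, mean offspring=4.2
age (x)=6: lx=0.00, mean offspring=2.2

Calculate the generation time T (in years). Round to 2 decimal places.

lx·mx: 0, 0, 0.612, 0.3, 0.272, 0.084, 0 → R0 = 1.268
x·lx·mx: 0, 0, 1.224, 0.9, 1.088, 0.42, 0 → Σ = 3.632
T = 3.632 / 1.268 = 2.864353… → 2.86

2.86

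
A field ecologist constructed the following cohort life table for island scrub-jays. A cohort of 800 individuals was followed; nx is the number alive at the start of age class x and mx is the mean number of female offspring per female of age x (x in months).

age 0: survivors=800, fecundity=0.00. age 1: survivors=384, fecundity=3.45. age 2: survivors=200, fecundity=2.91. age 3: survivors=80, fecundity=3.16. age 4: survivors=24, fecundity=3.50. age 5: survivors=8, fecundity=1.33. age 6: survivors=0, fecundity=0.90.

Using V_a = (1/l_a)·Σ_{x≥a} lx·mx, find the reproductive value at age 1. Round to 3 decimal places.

5.870

lx = nx/n0 = nx/800: 1, 0.48, 0.25, 0.1, 0.03, 0.01, 0
lx·mx for x ≥ 1: 1.656, 0.7275, 0.316, 0.105, 0.0133, 0 → sum = 2.8178
V_1 = 2.8178 / l_1 = 2.8178 / 0.48 = 5.870417… → 5.870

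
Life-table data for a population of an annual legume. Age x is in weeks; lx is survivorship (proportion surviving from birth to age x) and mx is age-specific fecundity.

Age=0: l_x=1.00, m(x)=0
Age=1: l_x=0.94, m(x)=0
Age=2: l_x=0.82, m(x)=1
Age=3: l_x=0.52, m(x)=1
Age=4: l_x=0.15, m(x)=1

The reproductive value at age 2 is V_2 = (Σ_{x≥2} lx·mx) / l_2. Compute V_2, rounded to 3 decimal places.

lx·mx for x ≥ 2: 0.82, 0.52, 0.15 → sum = 1.49
V_2 = 1.49 / l_2 = 1.49 / 0.82 = 1.817073… → 1.817

1.817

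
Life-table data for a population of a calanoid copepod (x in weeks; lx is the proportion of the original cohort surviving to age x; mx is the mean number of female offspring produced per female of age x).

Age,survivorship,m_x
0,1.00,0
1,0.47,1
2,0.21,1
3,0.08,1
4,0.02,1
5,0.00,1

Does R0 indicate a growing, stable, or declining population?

R0 = Σ lx·mx = 0 + 0.47 + 0.21 + 0.08 + 0.02 + 0 = 0.78
R0 < 1, so the population is declining.

declining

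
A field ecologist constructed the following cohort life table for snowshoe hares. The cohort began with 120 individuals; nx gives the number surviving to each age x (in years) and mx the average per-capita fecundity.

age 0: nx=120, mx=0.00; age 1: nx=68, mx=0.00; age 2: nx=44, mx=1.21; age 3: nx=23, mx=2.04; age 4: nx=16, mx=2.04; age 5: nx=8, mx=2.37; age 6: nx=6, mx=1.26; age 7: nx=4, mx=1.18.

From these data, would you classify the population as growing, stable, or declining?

growing

lx = nx/n0 = nx/120: 1, 0.56667…, 0.36667…, 0.19167…, 0.13333…, 0.06667…, 0.05, 0.03333…
R0 = Σ lx·mx = 0 + 0 + 0.443667… + 0.391… + 0.272… + 0.158… + 0.063 + 0.039333… = 1.367…
R0 > 1, so the population is growing.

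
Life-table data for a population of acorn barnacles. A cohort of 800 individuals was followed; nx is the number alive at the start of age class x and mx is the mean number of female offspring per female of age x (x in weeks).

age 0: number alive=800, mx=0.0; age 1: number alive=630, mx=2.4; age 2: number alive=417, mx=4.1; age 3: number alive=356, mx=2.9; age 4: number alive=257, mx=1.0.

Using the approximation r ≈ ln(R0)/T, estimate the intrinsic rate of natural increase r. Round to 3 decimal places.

0.862

lx = nx/n0 = nx/800: 1, 0.7875, 0.52125, 0.445, 0.32125
R0 = Σ lx·mx = 0 + 1.89 + 2.13713… + 1.2905 + 0.32125… = 5.638875
Σ x·lx·mx = 11.32075; T = 11.32075/5.638875 = 2.00763…
r ≈ ln(R0)/T = ln(5.638875)/2.00763… = 0.86156… → 0.862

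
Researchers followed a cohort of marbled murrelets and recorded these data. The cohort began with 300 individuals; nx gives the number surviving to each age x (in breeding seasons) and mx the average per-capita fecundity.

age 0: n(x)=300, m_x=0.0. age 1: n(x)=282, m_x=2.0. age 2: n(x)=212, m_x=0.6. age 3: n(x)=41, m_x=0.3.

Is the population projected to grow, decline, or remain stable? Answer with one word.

growing

lx = nx/n0 = nx/300: 1, 0.94, 0.70667…, 0.13667…
R0 = Σ lx·mx = 0 + 1.88 + 0.424… + 0.041… = 2.345…
R0 > 1, so the population is growing.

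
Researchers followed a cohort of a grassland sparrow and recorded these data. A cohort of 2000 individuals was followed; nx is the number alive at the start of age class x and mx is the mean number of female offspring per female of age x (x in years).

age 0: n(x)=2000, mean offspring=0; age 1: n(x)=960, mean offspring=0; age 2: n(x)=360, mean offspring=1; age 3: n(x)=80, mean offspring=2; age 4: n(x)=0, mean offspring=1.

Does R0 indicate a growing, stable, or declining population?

lx = nx/n0 = nx/2000: 1, 0.48, 0.18, 0.04, 0
R0 = Σ lx·mx = 0 + 0 + 0.18 + 0.08 + 0 = 0.26
R0 < 1, so the population is declining.

declining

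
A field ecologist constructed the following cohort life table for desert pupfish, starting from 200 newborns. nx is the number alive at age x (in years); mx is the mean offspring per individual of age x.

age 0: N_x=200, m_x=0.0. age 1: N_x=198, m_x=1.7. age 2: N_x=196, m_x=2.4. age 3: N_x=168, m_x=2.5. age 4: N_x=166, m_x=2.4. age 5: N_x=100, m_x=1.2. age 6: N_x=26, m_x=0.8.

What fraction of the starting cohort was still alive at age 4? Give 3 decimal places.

0.830

l_4 = n_4/n_0 = 166/200 = 0.83 → 0.830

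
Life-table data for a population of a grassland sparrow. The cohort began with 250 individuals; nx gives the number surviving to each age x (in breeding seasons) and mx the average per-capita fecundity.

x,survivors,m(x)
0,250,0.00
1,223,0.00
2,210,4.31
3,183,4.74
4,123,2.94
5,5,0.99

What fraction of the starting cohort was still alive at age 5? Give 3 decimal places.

l_5 = n_5/n_0 = 5/250 = 0.02 → 0.020

0.020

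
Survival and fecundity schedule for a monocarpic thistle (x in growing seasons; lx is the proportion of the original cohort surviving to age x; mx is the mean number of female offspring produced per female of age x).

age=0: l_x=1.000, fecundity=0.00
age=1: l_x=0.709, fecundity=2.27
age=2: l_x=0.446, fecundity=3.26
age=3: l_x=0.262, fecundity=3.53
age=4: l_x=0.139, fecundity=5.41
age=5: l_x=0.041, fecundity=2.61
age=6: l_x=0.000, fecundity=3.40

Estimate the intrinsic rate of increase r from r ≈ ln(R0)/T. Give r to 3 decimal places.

R0 = Σ lx·mx = 0 + 1.60943 + 1.45396 + 0.92486 + 0.75199 + 0.10701 + 0 = 4.84725
Σ x·lx·mx = 10.83494; T = 10.83494/4.84725 = 2.23528…
r ≈ ln(R0)/T = ln(4.84725)/2.23528… = 0.70614… → 0.706

0.706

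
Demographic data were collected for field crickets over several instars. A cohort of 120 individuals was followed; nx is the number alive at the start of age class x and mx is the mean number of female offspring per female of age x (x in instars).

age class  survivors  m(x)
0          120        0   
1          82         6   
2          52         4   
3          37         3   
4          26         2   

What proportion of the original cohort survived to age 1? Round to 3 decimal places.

l_1 = n_1/n_0 = 82/120 = 0.683333… → 0.683

0.683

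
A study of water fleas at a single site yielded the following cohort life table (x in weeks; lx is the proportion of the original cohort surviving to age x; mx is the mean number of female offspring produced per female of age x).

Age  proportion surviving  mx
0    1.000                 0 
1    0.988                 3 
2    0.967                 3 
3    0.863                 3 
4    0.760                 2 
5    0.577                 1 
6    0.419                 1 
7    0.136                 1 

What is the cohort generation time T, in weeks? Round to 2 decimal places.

2.61

lx·mx: 0, 2.964, 2.901, 2.589, 1.52, 0.577, 0.419, 0.136 → R0 = 11.106
x·lx·mx: 0, 2.964, 5.802, 7.767, 6.08, 2.885, 2.514, 0.952 → Σ = 28.964
T = 28.964 / 11.106 = 2.60796… → 2.61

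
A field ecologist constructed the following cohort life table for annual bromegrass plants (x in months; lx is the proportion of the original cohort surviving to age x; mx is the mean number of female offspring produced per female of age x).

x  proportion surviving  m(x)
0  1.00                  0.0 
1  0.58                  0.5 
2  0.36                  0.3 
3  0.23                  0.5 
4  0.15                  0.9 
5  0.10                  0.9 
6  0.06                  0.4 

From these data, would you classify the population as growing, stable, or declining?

R0 = Σ lx·mx = 0 + 0.29 + 0.108 + 0.115 + 0.135 + 0.09 + 0.024 = 0.762
R0 < 1, so the population is declining.

declining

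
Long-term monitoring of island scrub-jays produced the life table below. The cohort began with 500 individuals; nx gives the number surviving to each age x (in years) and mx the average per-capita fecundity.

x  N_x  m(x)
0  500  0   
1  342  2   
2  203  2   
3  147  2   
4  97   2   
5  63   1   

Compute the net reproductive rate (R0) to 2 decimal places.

lx = nx/n0 = nx/500: 1, 0.684, 0.406, 0.294, 0.194, 0.126
lx·mx by age: 0, 1.368, 0.812, 0.588, 0.388, 0.126
R0 = Σ lx·mx = 3.282 → 3.28

3.28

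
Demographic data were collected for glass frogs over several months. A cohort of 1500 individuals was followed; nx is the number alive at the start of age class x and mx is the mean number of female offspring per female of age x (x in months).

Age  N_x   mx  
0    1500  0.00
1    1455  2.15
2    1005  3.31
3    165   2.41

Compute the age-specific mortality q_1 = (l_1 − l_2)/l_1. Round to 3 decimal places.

0.309

lx = nx/n0 = nx/1500: 1, 0.97, 0.67, 0.11
q_1 = (l_1 − l_2) / l_1 = (0.97 − 0.67) / 0.97
     = 0.3 / 0.97 = 0.309278… → 0.309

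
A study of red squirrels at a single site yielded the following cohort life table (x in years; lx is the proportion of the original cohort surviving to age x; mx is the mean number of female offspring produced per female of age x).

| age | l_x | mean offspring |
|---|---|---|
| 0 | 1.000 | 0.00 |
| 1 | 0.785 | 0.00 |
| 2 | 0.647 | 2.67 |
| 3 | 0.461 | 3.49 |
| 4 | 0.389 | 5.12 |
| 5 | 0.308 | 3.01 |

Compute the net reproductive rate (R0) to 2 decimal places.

lx·mx by age: 0, 0, 1.72749, 1.60889, 1.99168, 0.92708
R0 = Σ lx·mx = 6.25514 → 6.26

6.26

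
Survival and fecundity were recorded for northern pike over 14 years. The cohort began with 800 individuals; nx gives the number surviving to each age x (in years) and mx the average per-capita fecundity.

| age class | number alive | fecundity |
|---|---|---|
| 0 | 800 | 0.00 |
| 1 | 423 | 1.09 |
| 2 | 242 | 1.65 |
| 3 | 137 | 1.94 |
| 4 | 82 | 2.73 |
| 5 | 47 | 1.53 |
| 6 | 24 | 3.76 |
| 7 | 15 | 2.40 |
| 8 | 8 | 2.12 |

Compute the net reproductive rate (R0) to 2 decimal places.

1.96

lx = nx/n0 = nx/800: 1, 0.52875, 0.3025, 0.17125, 0.1025, 0.05875, 0.03, 0.01875, 0.01
lx·mx by age: 0, 0.576338…, 0.499125, 0.332225…, 0.279825, 0.089888…, 0.1128, 0.045…, 0.0212
R0 = Σ lx·mx = 1.9564… → 1.96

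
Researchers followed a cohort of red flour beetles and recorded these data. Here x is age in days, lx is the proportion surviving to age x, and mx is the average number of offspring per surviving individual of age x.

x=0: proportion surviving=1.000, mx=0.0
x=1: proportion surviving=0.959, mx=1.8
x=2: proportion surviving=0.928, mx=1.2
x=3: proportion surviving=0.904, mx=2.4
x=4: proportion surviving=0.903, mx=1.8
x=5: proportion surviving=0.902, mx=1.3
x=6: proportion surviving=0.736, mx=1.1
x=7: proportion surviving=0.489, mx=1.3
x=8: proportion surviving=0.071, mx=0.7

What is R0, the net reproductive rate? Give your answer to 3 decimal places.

lx·mx by age: 0, 1.7262, 1.1136, 2.1696, 1.6254, 1.1726, 0.8096, 0.6357, 0.0497
R0 = Σ lx·mx = 9.3024 → 9.302

9.302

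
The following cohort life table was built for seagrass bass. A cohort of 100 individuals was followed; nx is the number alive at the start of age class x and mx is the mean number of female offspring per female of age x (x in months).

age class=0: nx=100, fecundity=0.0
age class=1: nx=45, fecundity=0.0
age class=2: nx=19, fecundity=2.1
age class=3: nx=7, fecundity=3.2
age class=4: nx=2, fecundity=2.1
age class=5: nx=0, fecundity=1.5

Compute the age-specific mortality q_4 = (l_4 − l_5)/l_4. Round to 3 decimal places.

1.000

lx = nx/n0 = nx/100: 1, 0.45, 0.19, 0.07, 0.02, 0
q_4 = (l_4 − l_5) / l_4 = (0.02 − 0) / 0.02
     = 0.02 / 0.02 = 1 → 1.000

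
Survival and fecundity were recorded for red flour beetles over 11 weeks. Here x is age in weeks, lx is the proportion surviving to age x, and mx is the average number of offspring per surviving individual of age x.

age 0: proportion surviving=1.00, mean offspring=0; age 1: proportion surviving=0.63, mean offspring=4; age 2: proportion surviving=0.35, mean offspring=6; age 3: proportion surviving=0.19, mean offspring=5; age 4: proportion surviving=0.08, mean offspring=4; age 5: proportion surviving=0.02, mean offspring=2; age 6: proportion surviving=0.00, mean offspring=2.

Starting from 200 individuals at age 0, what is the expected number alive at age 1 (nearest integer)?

Expected survivors = N0 · l_1 = 200 × 0.63 = 126 → 126

126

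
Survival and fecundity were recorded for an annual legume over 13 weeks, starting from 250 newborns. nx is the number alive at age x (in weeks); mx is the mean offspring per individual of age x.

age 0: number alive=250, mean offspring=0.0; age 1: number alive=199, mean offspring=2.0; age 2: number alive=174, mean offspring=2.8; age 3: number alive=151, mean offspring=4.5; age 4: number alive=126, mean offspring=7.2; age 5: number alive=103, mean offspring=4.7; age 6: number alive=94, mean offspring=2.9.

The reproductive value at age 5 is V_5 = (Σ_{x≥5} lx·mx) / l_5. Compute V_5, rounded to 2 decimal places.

7.35

lx = nx/n0 = nx/250: 1, 0.796, 0.696, 0.604, 0.504, 0.412, 0.376
lx·mx for x ≥ 5: 1.9364, 1.0904 → sum = 3.0268
V_5 = 3.0268 / l_5 = 3.0268 / 0.412 = 7.346602… → 7.35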